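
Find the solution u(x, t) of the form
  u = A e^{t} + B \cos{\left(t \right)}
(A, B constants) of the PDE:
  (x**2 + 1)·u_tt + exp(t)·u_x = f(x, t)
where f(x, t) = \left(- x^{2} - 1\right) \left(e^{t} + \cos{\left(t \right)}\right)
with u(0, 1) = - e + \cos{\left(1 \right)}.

Substitute the ansatz u = A e^{t} + B \cos{\left(t \right)} into the left-hand side.
Derivatives of the ansatz:
  u_tt = A e^{t} - B \cos{\left(t \right)}
  u_x = 0
Term by term:
  (x**2 + 1)·u_tt = A x^{2} e^{t} + A e^{t} - B x^{2} \cos{\left(t \right)} - B \cos{\left(t \right)}
  exp(t)·u_x = 0
So the left-hand side equals
  A x^{2} e^{t} + A e^{t} - B x^{2} \cos{\left(t \right)} - B \cos{\left(t \right)}
This must equal f(x, t) identically; expanded, f = - x^{2} e^{t} - x^{2} \cos{\left(t \right)} - e^{t} - \cos{\left(t \right)}.
Matching coefficients of the independent functions:
  [x^{2} e^{t}, e^{t}]:  A = -1
  [x^{2} \cos{\left(t \right)}, \cos{\left(t \right)}]:  - B = -1
Solving: A = -1, B = 1.
Check against the point condition:
  u(0, 1) = - e + \cos{\left(1 \right)}  ⟹  e A + B \cos{\left(1 \right)} = - e + \cos{\left(1 \right)}  ✓
Hence u(x, t) = - e^{t} + \cos{\left(t \right)}.

Answer: u(x, t) = - e^{t} + \cos{\left(t \right)}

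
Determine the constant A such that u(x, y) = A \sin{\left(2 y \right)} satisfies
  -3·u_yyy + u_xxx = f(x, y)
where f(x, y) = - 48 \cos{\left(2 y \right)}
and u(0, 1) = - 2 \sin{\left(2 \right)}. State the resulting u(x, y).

Substitute the ansatz u = A \sin{\left(2 y \right)} into the left-hand side.
Derivatives of the ansatz:
  u_yyy = - 8 A \cos{\left(2 y \right)}
  u_xxx = 0
Term by term:
  -3·u_yyy = 24 A \cos{\left(2 y \right)}
  u_xxx = 0
So the left-hand side equals
  24 A \cos{\left(2 y \right)}
This must equal f(x, y) = - 48 \cos{\left(2 y \right)} identically.
Matching coefficients of the independent functions:
  [\cos{\left(2 y \right)}]:  24 A = -48
Solving: A = -2.
Check against the point condition:
  u(0, 1) = - 2 \sin{\left(2 \right)}  ⟹  A \sin{\left(2 \right)} = - 2 \sin{\left(2 \right)}  ✓
Hence u(x, y) = - 2 \sin{\left(2 y \right)}.

Answer: u(x, y) = - 2 \sin{\left(2 y \right)}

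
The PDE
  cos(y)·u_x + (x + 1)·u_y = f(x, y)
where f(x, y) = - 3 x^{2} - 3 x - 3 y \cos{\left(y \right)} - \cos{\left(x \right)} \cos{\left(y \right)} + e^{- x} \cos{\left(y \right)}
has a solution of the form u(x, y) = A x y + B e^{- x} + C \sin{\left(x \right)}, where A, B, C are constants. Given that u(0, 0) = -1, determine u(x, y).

Substitute the ansatz u = A x y + B e^{- x} + C \sin{\left(x \right)} into the left-hand side.
Derivatives of the ansatz:
  u_x = A y - B e^{- x} + C \cos{\left(x \right)}
  u_y = A x
Term by term:
  cos(y)·u_x = A y \cos{\left(y \right)} - B e^{- x} \cos{\left(y \right)} + C \cos{\left(x \right)} \cos{\left(y \right)}
  (x + 1)·u_y = A x^{2} + A x
So the left-hand side equals
  A x^{2} + A x + A y \cos{\left(y \right)} - B e^{- x} \cos{\left(y \right)} + C \cos{\left(x \right)} \cos{\left(y \right)}
This must equal f(x, y) = - 3 x^{2} - 3 x - 3 y \cos{\left(y \right)} - \cos{\left(x \right)} \cos{\left(y \right)} + e^{- x} \cos{\left(y \right)} identically.
Matching coefficients of the independent functions:
  [x, x^{2}, y \cos{\left(y \right)}]:  A = -3
  [e^{- x} \cos{\left(y \right)}]:  - B = 1
  [\cos{\left(x \right)} \cos{\left(y \right)}]:  C = -1
Solving: A = -3, B = -1, C = -1.
Check against the point condition:
  u(0, 0) = -1  ⟹  B = -1  ✓
Hence u(x, y) = - 3 x y - \sin{\left(x \right)} - e^{- x}.

Answer: u(x, y) = - 3 x y - \sin{\left(x \right)} - e^{- x}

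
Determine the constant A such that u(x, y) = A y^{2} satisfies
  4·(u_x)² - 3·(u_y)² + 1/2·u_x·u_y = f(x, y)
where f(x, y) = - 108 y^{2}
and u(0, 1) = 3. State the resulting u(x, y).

Answer: u(x, y) = 3 y^{2}

Derivation:
Substitute the ansatz u = A y^{2} into the left-hand side.
Derivatives of the ansatz:
  u_x = 0
  u_y = 2 A y
Term by term:
  4·(u_x)² = 0
  -3·(u_y)² = - 12 A^{2} y^{2}
  1/2·u_x·u_y = 0
So the left-hand side equals
  - 12 A^{2} y^{2}
This must equal f(x, y) = - 108 y^{2} identically.
Matching coefficients of the independent functions:
  [y^{2}]:  - 12 A^{2} = -108
These equations allow (A) = (-3) or (3).
Impose the point condition(s):
  u(0, 1) = 3  ⟹  A = 3
Only A = 3 satisfies everything.
Hence u(x, y) = 3 y^{2}.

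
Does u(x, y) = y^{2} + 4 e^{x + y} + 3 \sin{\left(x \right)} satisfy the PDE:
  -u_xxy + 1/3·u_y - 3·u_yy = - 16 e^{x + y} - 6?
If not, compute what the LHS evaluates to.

Evaluate each term of the left-hand side for u = y^{2} + 4 e^{x + y} + 3 \sin{\left(x \right)}.
Derivatives:
  u_xxy = 4 e^{x} e^{y}
  u_y = 2 y + 4 e^{x} e^{y}
  u_yy = 4 e^{x} e^{y} + 2
Terms:
  -u_xxy = - 4 e^{x + y}
  1/3·u_y = \frac{2 y}{3} + \frac{4 e^{x + y}}{3}
  -3·u_yy = - 12 e^{x + y} - 6
Sum: LHS = \frac{2 y}{3} - \frac{44 e^{x + y}}{3} - 6
Given right-hand side: - 16 e^{x + y} - 6. Difference LHS − RHS = \frac{2 y}{3} + \frac{4 e^{x + y}}{3} ≠ 0, so u is not a solution.

Answer: No, the LHS evaluates to \frac{2 y}{3} - \frac{44 e^{x + y}}{3} - 6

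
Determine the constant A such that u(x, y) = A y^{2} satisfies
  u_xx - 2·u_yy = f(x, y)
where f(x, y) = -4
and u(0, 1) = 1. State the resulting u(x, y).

Substitute the ansatz u = A y^{2} into the left-hand side.
Derivatives of the ansatz:
  u_xx = 0
  u_yy = 2 A
Term by term:
  u_xx = 0
  -2·u_yy = - 4 A
So the left-hand side equals
  - 4 A
This must equal f(x, y) = -4 identically.
Matching coefficients of the independent functions:
  [constant term]:  - 4 A = -4
Solving: A = 1.
Check against the point condition:
  u(0, 1) = 1  ⟹  A = 1  ✓
Hence u(x, y) = y^{2}.

Answer: u(x, y) = y^{2}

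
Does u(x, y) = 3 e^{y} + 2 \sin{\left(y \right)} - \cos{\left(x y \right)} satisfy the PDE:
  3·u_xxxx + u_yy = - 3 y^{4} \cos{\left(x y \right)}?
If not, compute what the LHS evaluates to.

Evaluate each term of the left-hand side for u = 3 e^{y} + 2 \sin{\left(y \right)} - \cos{\left(x y \right)}.
Derivatives:
  u_xxxx = - y^{4} \cos{\left(x y \right)}
  u_yy = x^{2} \cos{\left(x y \right)} + 3 e^{y} - 2 \sin{\left(y \right)}
Terms:
  3·u_xxxx = - 3 y^{4} \cos{\left(x y \right)}
  u_yy = x^{2} \cos{\left(x y \right)} + 3 e^{y} - 2 \sin{\left(y \right)}
Sum: LHS = x^{2} \cos{\left(x y \right)} - 3 y^{4} \cos{\left(x y \right)} + 3 e^{y} - 2 \sin{\left(y \right)}
Given right-hand side: - 3 y^{4} \cos{\left(x y \right)}. Difference LHS − RHS = x^{2} \cos{\left(x y \right)} + 3 e^{y} - 2 \sin{\left(y \right)} ≠ 0, so u is not a solution.

Answer: No, the LHS evaluates to x^{2} \cos{\left(x y \right)} - 3 y^{4} \cos{\left(x y \right)} + 3 e^{y} - 2 \sin{\left(y \right)}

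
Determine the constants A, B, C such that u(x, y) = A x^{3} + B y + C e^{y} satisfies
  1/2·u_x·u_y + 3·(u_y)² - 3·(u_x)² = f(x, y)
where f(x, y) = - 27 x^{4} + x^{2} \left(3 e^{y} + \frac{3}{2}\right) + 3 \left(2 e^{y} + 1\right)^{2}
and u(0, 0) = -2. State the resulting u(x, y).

Answer: u(x, y) = - x^{3} - y - 2 e^{y}

Derivation:
Substitute the ansatz u = A x^{3} + B y + C e^{y} into the left-hand side.
Derivatives of the ansatz:
  u_x = 3 A x^{2}
  u_y = B + C e^{y}
Term by term:
  1/2·u_x·u_y = \frac{3 A B x^{2}}{2} + \frac{3 A C x^{2} e^{y}}{2}
  3·(u_y)² = 3 B^{2} + 6 B C e^{y} + 3 C^{2} e^{2 y}
  -3·(u_x)² = - 27 A^{2} x^{4}
So the left-hand side equals
  - 27 A^{2} x^{4} + \frac{3 A B x^{2}}{2} + \frac{3 A C x^{2} e^{y}}{2} + 3 B^{2} + 6 B C e^{y} + 3 C^{2} e^{2 y}
This must equal f(x, y) identically; expanded, f = - 27 x^{4} + 3 x^{2} e^{y} + \frac{3 x^{2}}{2} + 12 e^{2 y} + 12 e^{y} + 3.
Matching coefficients of the independent functions:
  [constant term]:  3 B^{2} = 3
  [x^{2}]:  \frac{3 A B}{2} = \frac{3}{2}
  [x^{4}]:  - 27 A^{2} = -27
  [x^{2} e^{y}]:  \frac{3 A C}{2} = 3
  [e^{y}]:  6 B C = 12
  [e^{2 y}]:  3 C^{2} = 12
These equations allow (A, B, C) = (-1, -1, -2) or (1, 1, 2).
Impose the point condition(s):
  u(0, 0) = -2  ⟹  C = -2
Only A = -1, B = -1, C = -2 satisfies everything.
Hence u(x, y) = - x^{3} - y - 2 e^{y}.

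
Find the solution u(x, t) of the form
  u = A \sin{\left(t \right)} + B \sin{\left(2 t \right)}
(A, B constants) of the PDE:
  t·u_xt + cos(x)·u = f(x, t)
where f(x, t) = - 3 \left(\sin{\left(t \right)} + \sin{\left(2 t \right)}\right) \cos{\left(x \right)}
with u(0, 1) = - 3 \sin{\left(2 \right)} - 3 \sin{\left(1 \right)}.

Answer: u(x, t) = - 3 \sin{\left(t \right)} - 3 \sin{\left(2 t \right)}

Derivation:
Substitute the ansatz u = A \sin{\left(t \right)} + B \sin{\left(2 t \right)} into the left-hand side.
Derivatives of the ansatz:
  u_xt = 0
Term by term:
  t·u_xt = 0
  cos(x)·u = A \sin{\left(t \right)} \cos{\left(x \right)} + B \sin{\left(2 t \right)} \cos{\left(x \right)}
So the left-hand side equals
  A \sin{\left(t \right)} \cos{\left(x \right)} + B \sin{\left(2 t \right)} \cos{\left(x \right)}
This must equal f(x, t) identically; expanded, f = - 3 \sin{\left(t \right)} \cos{\left(x \right)} - 3 \sin{\left(2 t \right)} \cos{\left(x \right)}.
Matching coefficients of the independent functions:
  [\sin{\left(t \right)} \cos{\left(x \right)}]:  A = -3
  [\sin{\left(2 t \right)} \cos{\left(x \right)}]:  B = -3
Solving: A = -3, B = -3.
Check against the point condition:
  u(0, 1) = - 3 \sin{\left(2 \right)} - 3 \sin{\left(1 \right)}  ⟹  A \sin{\left(1 \right)} + B \sin{\left(2 \right)} = - 3 \sin{\left(2 \right)} - 3 \sin{\left(1 \right)}  ✓
Hence u(x, t) = - 3 \sin{\left(t \right)} - 3 \sin{\left(2 t \right)}.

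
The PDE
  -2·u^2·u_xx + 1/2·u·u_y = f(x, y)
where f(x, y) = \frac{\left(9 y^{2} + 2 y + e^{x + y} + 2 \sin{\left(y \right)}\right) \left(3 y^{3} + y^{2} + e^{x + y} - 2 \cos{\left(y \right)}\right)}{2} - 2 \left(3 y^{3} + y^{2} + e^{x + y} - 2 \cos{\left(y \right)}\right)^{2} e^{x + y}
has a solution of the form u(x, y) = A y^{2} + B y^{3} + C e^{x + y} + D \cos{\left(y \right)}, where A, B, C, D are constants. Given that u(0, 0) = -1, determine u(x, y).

Substitute the ansatz u = A y^{2} + B y^{3} + C e^{x + y} + D \cos{\left(y \right)} into the left-hand side.
Derivatives of the ansatz:
  u_xx = C e^{x} e^{y}
  u_y = 2 A y + 3 B y^{2} + C e^{x} e^{y} - D \sin{\left(y \right)}
Term by term:
  -2·u^2·u_xx = - 2 A^{2} C y^{4} e^{x} e^{y} - 4 A B C y^{5} e^{x} e^{y} - 4 A C^{2} y^{2} e^{2 x} e^{2 y} - 4 A C D y^{2} e^{x} e^{y} \cos{\left(y \right)} - 2 B^{2} C y^{6} e^{x} e^{y} - 4 B C^{2} y^{3} e^{2 x} e^{2 y} - 4 B C D y^{3} e^{x} e^{y} \cos{\left(y \right)} - 2 C^{3} e^{3 x} e^{3 y} - 4 C^{2} D e^{2 x} e^{2 y} \cos{\left(y \right)} - 2 C D^{2} e^{x} e^{y} \cos^{2}{\left(y \right)}
  1/2·u·u_y = A^{2} y^{3} + \frac{5 A B y^{4}}{2} + \frac{A C y^{2} e^{x} e^{y}}{2} + A C y e^{x} e^{y} - \frac{A D y^{2} \sin{\left(y \right)}}{2} + A D y \cos{\left(y \right)} + \frac{3 B^{2} y^{5}}{2} + \frac{B C y^{3} e^{x} e^{y}}{2} + \frac{3 B C y^{2} e^{x} e^{y}}{2} - \frac{B D y^{3} \sin{\left(y \right)}}{2} + \frac{3 B D y^{2} \cos{\left(y \right)}}{2} + \frac{C^{2} e^{2 x} e^{2 y}}{2} - \frac{C D e^{x} e^{y} \sin{\left(y \right)}}{2} + \frac{C D e^{x} e^{y} \cos{\left(y \right)}}{2} - \frac{D^{2} \sin{\left(y \right)} \cos{\left(y \right)}}{2}
Sum these and collect like terms in the independent variables.
This must equal f(x, y) identically; expanded, f = - 18 y^{6} e^{x} e^{y} - 12 y^{5} e^{x} e^{y} + \frac{27 y^{5}}{2} - 2 y^{4} e^{x} e^{y} + \frac{15 y^{4}}{2} - 12 y^{3} e^{2 x} e^{2 y} + 24 y^{3} e^{x} e^{y} \cos{\left(y \right)} + \frac{3 y^{3} e^{x} e^{y}}{2} + 3 y^{3} \sin{\left(y \right)} + y^{3} - 4 y^{2} e^{2 x} e^{2 y} + 8 y^{2} e^{x} e^{y} \cos{\left(y \right)} + 5 y^{2} e^{x} e^{y} + y^{2} \sin{\left(y \right)} - 9 y^{2} \cos{\left(y \right)} + y e^{x} e^{y} - 2 y \cos{\left(y \right)} - 2 e^{3 x} e^{3 y} + 8 e^{2 x} e^{2 y} \cos{\left(y \right)} + \frac{e^{2 x} e^{2 y}}{2} + e^{x} e^{y} \sin{\left(y \right)} - 8 e^{x} e^{y} \cos^{2}{\left(y \right)} - e^{x} e^{y} \cos{\left(y \right)} - 2 \sin{\left(y \right)} \cos{\left(y \right)}.
Matching coefficients of the independent functions:
(each divided by its leading coefficient; functions giving the same equation are listed together)
  [y^{3}]:  A^{2} - 1 = 0
  [y^{4}]:  A B - 3 = 0
  [y^{5}]:  B^{2} - 9 = 0
  [y \cos{\left(y \right)}, y^{2} \sin{\left(y \right)}]:  A D + 2 = 0
  [y^{2} \cos{\left(y \right)}, y^{3} \sin{\left(y \right)}]:  B D + 6 = 0
  [e^{2 x} e^{2 y}]:  C^{2} - 1 = 0
  [e^{3 x} e^{3 y}]:  C^{3} - 1 = 0
  [\sin{\left(y \right)} \cos{\left(y \right)}]:  D^{2} - 4 = 0
  [y e^{x} e^{y}]:  A C - 1 = 0
  [y^{2} e^{x} e^{y}]:  A C + 3 B C - 10 = 0
  [y^{2} e^{2 x} e^{2 y}]:  A C^{2} - 1 = 0
  [y^{3} e^{x} e^{y}]:  B C - 3 = 0
  [y^{3} e^{2 x} e^{2 y}]:  B C^{2} - 3 = 0
  [y^{4} e^{x} e^{y}]:  A^{2} C - 1 = 0
  [y^{5} e^{x} e^{y}]:  A B C - 3 = 0
  [y^{6} e^{x} e^{y}]:  B^{2} C - 9 = 0
  [e^{x} e^{y} \sin{\left(y \right)}, e^{x} e^{y} \cos{\left(y \right)}]:  C D + 2 = 0
  [e^{x} e^{y} \cos^{2}{\left(y \right)}]:  C D^{2} - 4 = 0
  [e^{2 x} e^{2 y} \cos{\left(y \right)}]:  C^{2} D + 2 = 0
  [y^{2} e^{x} e^{y} \cos{\left(y \right)}]:  A C D + 2 = 0
  [y^{3} e^{x} e^{y} \cos{\left(y \right)}]:  B C D + 6 = 0
Solving: A = 1, B = 3, C = 1, D = -2.
Check against the point condition:
  u(0, 0) = -1  ⟹  C + D = -1  ✓
Hence u(x, y) = 3 y^{3} + y^{2} + e^{x + y} - 2 \cos{\left(y \right)}.

Answer: u(x, y) = 3 y^{3} + y^{2} + e^{x + y} - 2 \cos{\left(y \right)}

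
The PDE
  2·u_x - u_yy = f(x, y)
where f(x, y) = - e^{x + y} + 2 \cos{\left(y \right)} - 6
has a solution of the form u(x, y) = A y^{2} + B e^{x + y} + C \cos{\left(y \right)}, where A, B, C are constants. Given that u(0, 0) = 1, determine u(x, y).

Substitute the ansatz u = A y^{2} + B e^{x + y} + C \cos{\left(y \right)} into the left-hand side.
Derivatives of the ansatz:
  u_x = B e^{x} e^{y}
  u_yy = 2 A + B e^{x} e^{y} - C \cos{\left(y \right)}
Term by term:
  2·u_x = 2 B e^{x} e^{y}
  -u_yy = - 2 A - B e^{x} e^{y} + C \cos{\left(y \right)}
So the left-hand side equals
  - 2 A + B e^{x} e^{y} + C \cos{\left(y \right)}
This must equal f(x, y) identically; expanded, f = - e^{x} e^{y} + 2 \cos{\left(y \right)} - 6.
Matching coefficients of the independent functions:
  [constant term]:  - 2 A = -6
  [e^{x} e^{y}]:  B = -1
  [\cos{\left(y \right)}]:  C = 2
Solving: A = 3, B = -1, C = 2.
Check against the point condition:
  u(0, 0) = 1  ⟹  B + C = 1  ✓
Hence u(x, y) = 3 y^{2} - e^{x + y} + 2 \cos{\left(y \right)}.

Answer: u(x, y) = 3 y^{2} - e^{x + y} + 2 \cos{\left(y \right)}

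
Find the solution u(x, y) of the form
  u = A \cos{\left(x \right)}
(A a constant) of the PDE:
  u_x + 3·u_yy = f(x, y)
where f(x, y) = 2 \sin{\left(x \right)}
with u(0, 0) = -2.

Substitute the ansatz u = A \cos{\left(x \right)} into the left-hand side.
Derivatives of the ansatz:
  u_x = - A \sin{\left(x \right)}
  u_yy = 0
Term by term:
  u_x = - A \sin{\left(x \right)}
  3·u_yy = 0
So the left-hand side equals
  - A \sin{\left(x \right)}
This must equal f(x, y) = 2 \sin{\left(x \right)} identically.
Matching coefficients of the independent functions:
  [\sin{\left(x \right)}]:  - A = 2
Solving: A = -2.
Check against the point condition:
  u(0, 0) = -2  ⟹  A = -2  ✓
Hence u(x, y) = - 2 \cos{\left(x \right)}.

Answer: u(x, y) = - 2 \cos{\left(x \right)}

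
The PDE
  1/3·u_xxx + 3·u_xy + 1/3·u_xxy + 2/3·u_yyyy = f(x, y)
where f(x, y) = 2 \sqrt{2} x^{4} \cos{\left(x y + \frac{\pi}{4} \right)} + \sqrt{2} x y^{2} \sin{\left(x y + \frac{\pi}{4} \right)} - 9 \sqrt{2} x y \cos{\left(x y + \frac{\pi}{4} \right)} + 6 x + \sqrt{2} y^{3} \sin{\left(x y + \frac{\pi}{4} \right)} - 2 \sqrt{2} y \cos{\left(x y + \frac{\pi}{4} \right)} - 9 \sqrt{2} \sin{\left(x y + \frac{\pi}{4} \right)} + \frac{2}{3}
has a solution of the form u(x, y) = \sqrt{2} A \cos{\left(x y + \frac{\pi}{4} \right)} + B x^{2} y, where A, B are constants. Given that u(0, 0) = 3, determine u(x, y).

Substitute the ansatz u = \sqrt{2} A \cos{\left(x y + \frac{\pi}{4} \right)} + B x^{2} y into the left-hand side.
Derivatives of the ansatz:
  u_xxx = \sqrt{2} A y^{3} \sin{\left(x y + \frac{\pi}{4} \right)}
  u_xy = - \sqrt{2} A x y \cos{\left(x y + \frac{\pi}{4} \right)} - \sqrt{2} A \sin{\left(x y + \frac{\pi}{4} \right)} + 2 B x
  u_xxy = \sqrt{2} A x y^{2} \sin{\left(x y + \frac{\pi}{4} \right)} - 2 \sqrt{2} A y \cos{\left(x y + \frac{\pi}{4} \right)} + 2 B
  u_yyyy = \sqrt{2} A x^{4} \cos{\left(x y + \frac{\pi}{4} \right)}
Term by term:
  1/3·u_xxx = \frac{\sqrt{2} A y^{3} \sin{\left(x y + \frac{\pi}{4} \right)}}{3}
  3·u_xy = - 3 \sqrt{2} A x y \cos{\left(x y + \frac{\pi}{4} \right)} - 3 \sqrt{2} A \sin{\left(x y + \frac{\pi}{4} \right)} + 6 B x
  1/3·u_xxy = \frac{\sqrt{2} A x y^{2} \sin{\left(x y + \frac{\pi}{4} \right)}}{3} - \frac{2 \sqrt{2} A y \cos{\left(x y + \frac{\pi}{4} \right)}}{3} + \frac{2 B}{3}
  2/3·u_yyyy = \frac{2 \sqrt{2} A x^{4} \cos{\left(x y + \frac{\pi}{4} \right)}}{3}
So the left-hand side equals
  \frac{2 \sqrt{2} A x^{4} \cos{\left(x y + \frac{\pi}{4} \right)}}{3} + \frac{\sqrt{2} A x y^{2} \sin{\left(x y + \frac{\pi}{4} \right)}}{3} - 3 \sqrt{2} A x y \cos{\left(x y + \frac{\pi}{4} \right)} + \frac{\sqrt{2} A y^{3} \sin{\left(x y + \frac{\pi}{4} \right)}}{3} - \frac{2 \sqrt{2} A y \cos{\left(x y + \frac{\pi}{4} \right)}}{3} - 3 \sqrt{2} A \sin{\left(x y + \frac{\pi}{4} \right)} + 6 B x + \frac{2 B}{3}
This must equal f(x, y) = 2 \sqrt{2} x^{4} \cos{\left(x y + \frac{\pi}{4} \right)} + \sqrt{2} x y^{2} \sin{\left(x y + \frac{\pi}{4} \right)} - 9 \sqrt{2} x y \cos{\left(x y + \frac{\pi}{4} \right)} + 6 x + \sqrt{2} y^{3} \sin{\left(x y + \frac{\pi}{4} \right)} - 2 \sqrt{2} y \cos{\left(x y + \frac{\pi}{4} \right)} - 9 \sqrt{2} \sin{\left(x y + \frac{\pi}{4} \right)} + \frac{2}{3} identically.
Matching coefficients of the independent functions:
  [constant term]:  \frac{2 B}{3} = \frac{2}{3}
  [x]:  6 B = 6
  [\sqrt{2} \sin{\left(x y + \frac{\pi}{4} \right)}, \sqrt{2} x y \cos{\left(x y + \frac{\pi}{4} \right)}]:  - 3 A = -9
  [\sqrt{2} x^{4} \cos{\left(x y + \frac{\pi}{4} \right)}]:  \frac{2 A}{3} = 2
  [\sqrt{2} y \cos{\left(x y + \frac{\pi}{4} \right)}]:  - \frac{2 A}{3} = -2
  [\sqrt{2} y^{3} \sin{\left(x y + \frac{\pi}{4} \right)}, \sqrt{2} x y^{2} \sin{\left(x y + \frac{\pi}{4} \right)}]:  \frac{A}{3} = 1
Solving: A = 3, B = 1.
Check against the point condition:
  u(0, 0) = 3  ⟹  A = 3  ✓
Hence u(x, y) = x^{2} y + 3 \sqrt{2} \cos{\left(x y + \frac{\pi}{4} \right)}.

Answer: u(x, y) = x^{2} y + 3 \sqrt{2} \cos{\left(x y + \frac{\pi}{4} \right)}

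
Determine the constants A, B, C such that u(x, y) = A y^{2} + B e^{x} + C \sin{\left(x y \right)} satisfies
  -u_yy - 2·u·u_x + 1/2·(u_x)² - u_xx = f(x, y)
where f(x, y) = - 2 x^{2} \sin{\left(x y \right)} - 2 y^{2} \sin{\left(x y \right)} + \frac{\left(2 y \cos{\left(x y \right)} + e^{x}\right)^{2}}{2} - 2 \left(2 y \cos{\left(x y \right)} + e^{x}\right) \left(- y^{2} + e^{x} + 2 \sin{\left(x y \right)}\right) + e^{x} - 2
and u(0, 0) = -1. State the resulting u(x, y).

Substitute the ansatz u = A y^{2} + B e^{x} + C \sin{\left(x y \right)} into the left-hand side.
Derivatives of the ansatz:
  u_yy = 2 A - C x^{2} \sin{\left(x y \right)}
  u_x = B e^{x} + C y \cos{\left(x y \right)}
  u_xx = B e^{x} - C y^{2} \sin{\left(x y \right)}
Term by term:
  -u_yy = - 2 A + C x^{2} \sin{\left(x y \right)}
  -2·u·u_x = - 2 A B y^{2} e^{x} - 2 A C y^{3} \cos{\left(x y \right)} - 2 B^{2} e^{2 x} - 2 B C y e^{x} \cos{\left(x y \right)} - 2 B C e^{x} \sin{\left(x y \right)} - 2 C^{2} y \sin{\left(x y \right)} \cos{\left(x y \right)}
  1/2·(u_x)² = \frac{B^{2} e^{2 x}}{2} + B C y e^{x} \cos{\left(x y \right)} + \frac{C^{2} y^{2} \cos^{2}{\left(x y \right)}}{2}
  -u_xx = - B e^{x} + C y^{2} \sin{\left(x y \right)}
So the left-hand side equals
  - 2 A B y^{2} e^{x} - 2 A C y^{3} \cos{\left(x y \right)} - 2 A - \frac{3 B^{2} e^{2 x}}{2} - B C y e^{x} \cos{\left(x y \right)} - 2 B C e^{x} \sin{\left(x y \right)} - B e^{x} + \frac{C^{2} y^{2} \cos^{2}{\left(x y \right)}}{2} - 2 C^{2} y \sin{\left(x y \right)} \cos{\left(x y \right)} + C x^{2} \sin{\left(x y \right)} + C y^{2} \sin{\left(x y \right)}
This must equal f(x, y) identically; expanded, f = - 2 x^{2} \sin{\left(x y \right)} + 4 y^{3} \cos{\left(x y \right)} + 2 y^{2} e^{x} - 2 y^{2} \sin{\left(x y \right)} + 2 y^{2} \cos^{2}{\left(x y \right)} - 2 y e^{x} \cos{\left(x y \right)} - 8 y \sin{\left(x y \right)} \cos{\left(x y \right)} - \frac{3 e^{2 x}}{2} - 4 e^{x} \sin{\left(x y \right)} + e^{x} - 2.
Matching coefficients of the independent functions:
  [constant term]:  - 2 A = -2
  [x^{2} \sin{\left(x y \right)}, y^{2} \sin{\left(x y \right)}]:  C = -2
  [y^{2} e^{x}]:  - 2 A B = 2
  [y^{2} \cos^{2}{\left(x y \right)}]:  \frac{C^{2}}{2} = 2
  [y^{3} \cos{\left(x y \right)}]:  - 2 A C = 4
  [e^{x} \sin{\left(x y \right)}]:  - 2 B C = -4
  [y e^{x} \cos{\left(x y \right)}]:  - B C = -2
  [y \sin{\left(x y \right)} \cos{\left(x y \right)}]:  - 2 C^{2} = -8
  [e^{x}]:  - B = 1
  [e^{2 x}]:  - \frac{3 B^{2}}{2} = - \frac{3}{2}
Solving: A = 1, B = -1, C = -2.
Check against the point condition:
  u(0, 0) = -1  ⟹  B = -1  ✓
Hence u(x, y) = y^{2} - e^{x} - 2 \sin{\left(x y \right)}.

Answer: u(x, y) = y^{2} - e^{x} - 2 \sin{\left(x y \right)}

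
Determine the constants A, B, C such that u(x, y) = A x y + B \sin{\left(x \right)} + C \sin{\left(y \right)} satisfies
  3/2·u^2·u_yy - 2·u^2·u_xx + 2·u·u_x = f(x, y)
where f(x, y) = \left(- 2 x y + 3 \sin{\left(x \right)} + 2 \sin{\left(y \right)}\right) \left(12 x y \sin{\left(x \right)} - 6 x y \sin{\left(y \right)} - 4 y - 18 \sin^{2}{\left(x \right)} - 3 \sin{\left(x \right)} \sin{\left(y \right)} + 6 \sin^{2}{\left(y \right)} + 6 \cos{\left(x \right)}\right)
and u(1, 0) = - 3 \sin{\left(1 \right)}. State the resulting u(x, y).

Answer: u(x, y) = 2 x y - 3 \sin{\left(x \right)} - 2 \sin{\left(y \right)}

Derivation:
Substitute the ansatz u = A x y + B \sin{\left(x \right)} + C \sin{\left(y \right)} into the left-hand side.
Derivatives of the ansatz:
  u_yy = - C \sin{\left(y \right)}
  u_xx = - B \sin{\left(x \right)}
  u_x = A y + B \cos{\left(x \right)}
Term by term:
  3/2·u^2·u_yy = - \frac{3 A^{2} C x^{2} y^{2} \sin{\left(y \right)}}{2} - 3 A B C x y \sin{\left(x \right)} \sin{\left(y \right)} - 3 A C^{2} x y \sin^{2}{\left(y \right)} - \frac{3 B^{2} C \sin^{2}{\left(x \right)} \sin{\left(y \right)}}{2} - 3 B C^{2} \sin{\left(x \right)} \sin^{2}{\left(y \right)} - \frac{3 C^{3} \sin^{3}{\left(y \right)}}{2}
  -2·u^2·u_xx = 2 A^{2} B x^{2} y^{2} \sin{\left(x \right)} + 4 A B^{2} x y \sin^{2}{\left(x \right)} + 4 A B C x y \sin{\left(x \right)} \sin{\left(y \right)} + 2 B^{3} \sin^{3}{\left(x \right)} + 4 B^{2} C \sin^{2}{\left(x \right)} \sin{\left(y \right)} + 2 B C^{2} \sin{\left(x \right)} \sin^{2}{\left(y \right)}
  2·u·u_x = 2 A^{2} x y^{2} + 2 A B x y \cos{\left(x \right)} + 2 A B y \sin{\left(x \right)} + 2 A C y \sin{\left(y \right)} + 2 B^{2} \sin{\left(x \right)} \cos{\left(x \right)} + 2 B C \sin{\left(y \right)} \cos{\left(x \right)}
So the left-hand side equals
  2 A^{2} B x^{2} y^{2} \sin{\left(x \right)} - \frac{3 A^{2} C x^{2} y^{2} \sin{\left(y \right)}}{2} + 2 A^{2} x y^{2} + 4 A B^{2} x y \sin^{2}{\left(x \right)} + A B C x y \sin{\left(x \right)} \sin{\left(y \right)} + 2 A B x y \cos{\left(x \right)} + 2 A B y \sin{\left(x \right)} - 3 A C^{2} x y \sin^{2}{\left(y \right)} + 2 A C y \sin{\left(y \right)} + 2 B^{3} \sin^{3}{\left(x \right)} + \frac{5 B^{2} C \sin^{2}{\left(x \right)} \sin{\left(y \right)}}{2} + 2 B^{2} \sin{\left(x \right)} \cos{\left(x \right)} - B C^{2} \sin{\left(x \right)} \sin^{2}{\left(y \right)} + 2 B C \sin{\left(y \right)} \cos{\left(x \right)} - \frac{3 C^{3} \sin^{3}{\left(y \right)}}{2}
This must equal f(x, y) identically; expanded, f = - 24 x^{2} y^{2} \sin{\left(x \right)} + 12 x^{2} y^{2} \sin{\left(y \right)} + 8 x y^{2} + 72 x y \sin^{2}{\left(x \right)} + 12 x y \sin{\left(x \right)} \sin{\left(y \right)} - 24 x y \sin^{2}{\left(y \right)} - 12 x y \cos{\left(x \right)} - 12 y \sin{\left(x \right)} - 8 y \sin{\left(y \right)} - 54 \sin^{3}{\left(x \right)} - 45 \sin^{2}{\left(x \right)} \sin{\left(y \right)} + 12 \sin{\left(x \right)} \sin^{2}{\left(y \right)} + 18 \sin{\left(x \right)} \cos{\left(x \right)} + 12 \sin^{3}{\left(y \right)} + 12 \sin{\left(y \right)} \cos{\left(x \right)}.
Matching coefficients of the independent functions:
(each divided by its leading coefficient; functions giving the same equation are listed together)
  [x y^{2}]:  A^{2} - 4 = 0
  [y \sin{\left(x \right)}, x y \cos{\left(x \right)}]:  A B + 6 = 0
  [y \sin{\left(y \right)}]:  A C + 4 = 0
  [\sin{\left(x \right)} \sin^{2}{\left(y \right)}]:  B C^{2} + 12 = 0
  [\sin{\left(x \right)} \cos{\left(x \right)}]:  B^{2} - 9 = 0
  [\sin^{2}{\left(x \right)} \sin{\left(y \right)}]:  B^{2} C + 18 = 0
  [\sin{\left(y \right)} \cos{\left(x \right)}]:  B C - 6 = 0
  [x y \sin^{2}{\left(x \right)}]:  A B^{2} - 18 = 0
  [x y \sin^{2}{\left(y \right)}]:  A C^{2} - 8 = 0
  [x^{2} y^{2} \sin{\left(x \right)}]:  A^{2} B + 12 = 0
  [x^{2} y^{2} \sin{\left(y \right)}]:  A^{2} C + 8 = 0
  [x y \sin{\left(x \right)} \sin{\left(y \right)}]:  A B C - 12 = 0
  [\sin^{3}{\left(x \right)}]:  B^{3} + 27 = 0
  [\sin^{3}{\left(y \right)}]:  C^{3} + 8 = 0
Solving: A = 2, B = -3, C = -2.
Check against the point condition:
  u(1, 0) = - 3 \sin{\left(1 \right)}  ⟹  B \sin{\left(1 \right)} = - 3 \sin{\left(1 \right)}  ✓
Hence u(x, y) = 2 x y - 3 \sin{\left(x \right)} - 2 \sin{\left(y \right)}.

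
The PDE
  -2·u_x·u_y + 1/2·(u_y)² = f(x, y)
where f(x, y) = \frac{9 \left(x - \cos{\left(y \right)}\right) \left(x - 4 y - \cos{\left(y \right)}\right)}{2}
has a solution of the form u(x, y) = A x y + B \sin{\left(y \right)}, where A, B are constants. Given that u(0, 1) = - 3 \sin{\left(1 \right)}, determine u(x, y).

Substitute the ansatz u = A x y + B \sin{\left(y \right)} into the left-hand side.
Derivatives of the ansatz:
  u_x = A y
  u_y = A x + B \cos{\left(y \right)}
Term by term:
  -2·u_x·u_y = - 2 A^{2} x y - 2 A B y \cos{\left(y \right)}
  1/2·(u_y)² = \frac{A^{2} x^{2}}{2} + A B x \cos{\left(y \right)} + \frac{B^{2} \cos^{2}{\left(y \right)}}{2}
So the left-hand side equals
  \frac{A^{2} x^{2}}{2} - 2 A^{2} x y + A B x \cos{\left(y \right)} - 2 A B y \cos{\left(y \right)} + \frac{B^{2} \cos^{2}{\left(y \right)}}{2}
This must equal f(x, y) identically; expanded, f = \frac{9 x^{2}}{2} - 18 x y - 9 x \cos{\left(y \right)} + 18 y \cos{\left(y \right)} + \frac{9 \cos^{2}{\left(y \right)}}{2}.
Matching coefficients of the independent functions:
  [x^{2}]:  \frac{A^{2}}{2} = \frac{9}{2}
  [x y]:  - 2 A^{2} = -18
  [x \cos{\left(y \right)}]:  A B = -9
  [y \cos{\left(y \right)}]:  - 2 A B = 18
  [\cos^{2}{\left(y \right)}]:  \frac{B^{2}}{2} = \frac{9}{2}
These equations allow (A, B) = (-3, 3) or (3, -3).
Impose the point condition(s):
  u(0, 1) = - 3 \sin{\left(1 \right)}  ⟹  B \sin{\left(1 \right)} = - 3 \sin{\left(1 \right)}
Only A = 3, B = -3 satisfies everything.
Hence u(x, y) = 3 x y - 3 \sin{\left(y \right)}.

Answer: u(x, y) = 3 x y - 3 \sin{\left(y \right)}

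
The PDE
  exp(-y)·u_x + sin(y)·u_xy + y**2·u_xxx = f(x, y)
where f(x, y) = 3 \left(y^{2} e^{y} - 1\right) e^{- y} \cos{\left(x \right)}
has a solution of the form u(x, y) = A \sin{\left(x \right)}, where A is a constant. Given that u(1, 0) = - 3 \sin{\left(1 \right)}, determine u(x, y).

Substitute the ansatz u = A \sin{\left(x \right)} into the left-hand side.
Derivatives of the ansatz:
  u_x = A \cos{\left(x \right)}
  u_xy = 0
  u_xxx = - A \cos{\left(x \right)}
Term by term:
  exp(-y)·u_x = A e^{- y} \cos{\left(x \right)}
  sin(y)·u_xy = 0
  y**2·u_xxx = - A y^{2} \cos{\left(x \right)}
So the left-hand side equals
  - A y^{2} \cos{\left(x \right)} + A e^{- y} \cos{\left(x \right)}
This must equal f(x, y) identically; expanded, f = 3 y^{2} \cos{\left(x \right)} - 3 e^{- y} \cos{\left(x \right)}.
Matching coefficients of the independent functions:
  [y^{2} \cos{\left(x \right)}]:  - A = 3
  [e^{- y} \cos{\left(x \right)}]:  A = -3
Solving: A = -3.
Check against the point condition:
  u(1, 0) = - 3 \sin{\left(1 \right)}  ⟹  A \sin{\left(1 \right)} = - 3 \sin{\left(1 \right)}  ✓
Hence u(x, y) = - 3 \sin{\left(x \right)}.

Answer: u(x, y) = - 3 \sin{\left(x \right)}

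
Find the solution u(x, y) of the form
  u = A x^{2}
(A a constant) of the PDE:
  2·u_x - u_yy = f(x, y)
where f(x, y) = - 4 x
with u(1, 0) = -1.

Substitute the ansatz u = A x^{2} into the left-hand side.
Derivatives of the ansatz:
  u_x = 2 A x
  u_yy = 0
Term by term:
  2·u_x = 4 A x
  -u_yy = 0
So the left-hand side equals
  4 A x
This must equal f(x, y) = - 4 x identically.
Matching coefficients of the independent functions:
  [x]:  4 A = -4
Solving: A = -1.
Check against the point condition:
  u(1, 0) = -1  ⟹  A = -1  ✓
Hence u(x, y) = - x^{2}.

Answer: u(x, y) = - x^{2}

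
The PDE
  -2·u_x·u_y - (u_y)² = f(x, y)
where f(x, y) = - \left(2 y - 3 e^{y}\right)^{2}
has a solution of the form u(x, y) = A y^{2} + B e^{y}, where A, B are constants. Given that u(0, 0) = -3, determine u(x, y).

Substitute the ansatz u = A y^{2} + B e^{y} into the left-hand side.
Derivatives of the ansatz:
  u_x = 0
  u_y = 2 A y + B e^{y}
Term by term:
  -2·u_x·u_y = 0
  -(u_y)² = - 4 A^{2} y^{2} - 4 A B y e^{y} - B^{2} e^{2 y}
So the left-hand side equals
  - 4 A^{2} y^{2} - 4 A B y e^{y} - B^{2} e^{2 y}
This must equal f(x, y) identically; expanded, f = - 4 y^{2} + 12 y e^{y} - 9 e^{2 y}.
Matching coefficients of the independent functions:
  [y^{2}]:  - 4 A^{2} = -4
  [y e^{y}]:  - 4 A B = 12
  [e^{2 y}]:  - B^{2} = -9
These equations allow (A, B) = (-1, 3) or (1, -3).
Impose the point condition(s):
  u(0, 0) = -3  ⟹  B = -3
Only A = 1, B = -3 satisfies everything.
Hence u(x, y) = y^{2} - 3 e^{y}.

Answer: u(x, y) = y^{2} - 3 e^{y}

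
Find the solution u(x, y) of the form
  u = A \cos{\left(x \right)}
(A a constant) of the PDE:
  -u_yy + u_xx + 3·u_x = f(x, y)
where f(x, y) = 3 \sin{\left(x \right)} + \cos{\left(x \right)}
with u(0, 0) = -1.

Answer: u(x, y) = - \cos{\left(x \right)}

Derivation:
Substitute the ansatz u = A \cos{\left(x \right)} into the left-hand side.
Derivatives of the ansatz:
  u_yy = 0
  u_xx = - A \cos{\left(x \right)}
  u_x = - A \sin{\left(x \right)}
Term by term:
  -u_yy = 0
  u_xx = - A \cos{\left(x \right)}
  3·u_x = - 3 A \sin{\left(x \right)}
So the left-hand side equals
  - 3 A \sin{\left(x \right)} - A \cos{\left(x \right)}
This must equal f(x, y) = 3 \sin{\left(x \right)} + \cos{\left(x \right)} identically.
Matching coefficients of the independent functions:
  [\sin{\left(x \right)}]:  - 3 A = 3
  [\cos{\left(x \right)}]:  - A = 1
Solving: A = -1.
Check against the point condition:
  u(0, 0) = -1  ⟹  A = -1  ✓
Hence u(x, y) = - \cos{\left(x \right)}.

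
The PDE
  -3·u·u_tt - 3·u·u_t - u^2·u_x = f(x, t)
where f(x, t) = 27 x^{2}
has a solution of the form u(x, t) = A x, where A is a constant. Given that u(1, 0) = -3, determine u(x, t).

Substitute the ansatz u = A x into the left-hand side.
Derivatives of the ansatz:
  u_tt = 0
  u_t = 0
  u_x = A
Term by term:
  -3·u·u_tt = 0
  -3·u·u_t = 0
  -u^2·u_x = - A^{3} x^{2}
So the left-hand side equals
  - A^{3} x^{2}
This must equal f(x, t) = 27 x^{2} identically.
Matching coefficients of the independent functions:
  [x^{2}]:  - A^{3} = 27
Solving: A = -3.
Check against the point condition:
  u(1, 0) = -3  ⟹  A = -3  ✓
Hence u(x, t) = - 3 x.

Answer: u(x, t) = - 3 x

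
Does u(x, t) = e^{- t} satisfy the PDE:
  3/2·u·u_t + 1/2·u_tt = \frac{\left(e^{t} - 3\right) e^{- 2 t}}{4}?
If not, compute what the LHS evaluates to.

Evaluate each term of the left-hand side for u = e^{- t}.
Derivatives:
  u_t = - e^{- t}
  u_tt = e^{- t}
Terms:
  3/2·u·u_t = - \frac{3 e^{- 2 t}}{2}
  1/2·u_tt = \frac{e^{- t}}{2}
Sum: LHS = \frac{\left(e^{t} - 3\right) e^{- 2 t}}{2}
Given right-hand side: \frac{\left(e^{t} - 3\right) e^{- 2 t}}{4}. Difference LHS − RHS = \frac{\left(e^{t} - 3\right) e^{- 2 t}}{4} ≠ 0, so u is not a solution.

Answer: No, the LHS evaluates to \frac{\left(e^{t} - 3\right) e^{- 2 t}}{2}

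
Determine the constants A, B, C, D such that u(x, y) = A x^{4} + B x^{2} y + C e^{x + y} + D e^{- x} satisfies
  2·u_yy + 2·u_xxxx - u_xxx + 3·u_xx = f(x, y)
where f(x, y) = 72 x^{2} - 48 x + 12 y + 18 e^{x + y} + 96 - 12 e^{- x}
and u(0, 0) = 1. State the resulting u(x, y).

Answer: u(x, y) = 2 x^{4} + 2 x^{2} y + 3 e^{x + y} - 2 e^{- x}

Derivation:
Substitute the ansatz u = A x^{4} + B x^{2} y + C e^{x + y} + D e^{- x} into the left-hand side.
Derivatives of the ansatz:
  u_yy = C e^{x} e^{y}
  u_xxxx = 24 A + C e^{x} e^{y} + D e^{- x}
  u_xxx = 24 A x + C e^{x} e^{y} - D e^{- x}
  u_xx = 12 A x^{2} + 2 B y + C e^{x} e^{y} + D e^{- x}
Term by term:
  2·u_yy = 2 C e^{x} e^{y}
  2·u_xxxx = 48 A + 2 C e^{x} e^{y} + 2 D e^{- x}
  -u_xxx = - 24 A x - C e^{x} e^{y} + D e^{- x}
  3·u_xx = 36 A x^{2} + 6 B y + 3 C e^{x} e^{y} + 3 D e^{- x}
So the left-hand side equals
  36 A x^{2} - 24 A x + 48 A + 6 B y + 6 C e^{x} e^{y} + 6 D e^{- x}
This must equal f(x, y) identically; expanded, f = 72 x^{2} - 48 x + 12 y + 18 e^{x} e^{y} + 96 - 12 e^{- x}.
Matching coefficients of the independent functions:
  [constant term]:  48 A = 96
  [x]:  - 24 A = -48
  [x^{2}]:  36 A = 72
  [y]:  6 B = 12
  [e^{x} e^{y}]:  6 C = 18
  [e^{- x}]:  6 D = -12
Solving: A = 2, B = 2, C = 3, D = -2.
Check against the point condition:
  u(0, 0) = 1  ⟹  C + D = 1  ✓
Hence u(x, y) = 2 x^{4} + 2 x^{2} y + 3 e^{x + y} - 2 e^{- x}.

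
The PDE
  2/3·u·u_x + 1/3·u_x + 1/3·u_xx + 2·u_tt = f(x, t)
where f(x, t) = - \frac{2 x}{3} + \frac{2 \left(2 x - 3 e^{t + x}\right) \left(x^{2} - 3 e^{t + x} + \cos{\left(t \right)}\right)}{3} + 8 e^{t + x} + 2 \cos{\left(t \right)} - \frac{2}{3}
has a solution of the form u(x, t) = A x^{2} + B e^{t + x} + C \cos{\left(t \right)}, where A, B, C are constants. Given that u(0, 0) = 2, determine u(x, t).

Answer: u(x, t) = - x^{2} + 3 e^{t + x} - \cos{\left(t \right)}

Derivation:
Substitute the ansatz u = A x^{2} + B e^{t + x} + C \cos{\left(t \right)} into the left-hand side.
Derivatives of the ansatz:
  u_x = 2 A x + B e^{t} e^{x}
  u_xx = 2 A + B e^{t} e^{x}
  u_tt = B e^{t} e^{x} - C \cos{\left(t \right)}
Term by term:
  2/3·u·u_x = \frac{4 A^{2} x^{3}}{3} + \frac{2 A B x^{2} e^{t} e^{x}}{3} + \frac{4 A B x e^{t} e^{x}}{3} + \frac{4 A C x \cos{\left(t \right)}}{3} + \frac{2 B^{2} e^{2 t} e^{2 x}}{3} + \frac{2 B C e^{t} e^{x} \cos{\left(t \right)}}{3}
  1/3·u_x = \frac{2 A x}{3} + \frac{B e^{t} e^{x}}{3}
  1/3·u_xx = \frac{2 A}{3} + \frac{B e^{t} e^{x}}{3}
  2·u_tt = 2 B e^{t} e^{x} - 2 C \cos{\left(t \right)}
So the left-hand side equals
  \frac{4 A^{2} x^{3}}{3} + \frac{2 A B x^{2} e^{t} e^{x}}{3} + \frac{4 A B x e^{t} e^{x}}{3} + \frac{4 A C x \cos{\left(t \right)}}{3} + \frac{2 A x}{3} + \frac{2 A}{3} + \frac{2 B^{2} e^{2 t} e^{2 x}}{3} + \frac{2 B C e^{t} e^{x} \cos{\left(t \right)}}{3} + \frac{8 B e^{t} e^{x}}{3} - 2 C \cos{\left(t \right)}
This must equal f(x, t) identically; expanded, f = \frac{4 x^{3}}{3} - 2 x^{2} e^{t} e^{x} - 4 x e^{t} e^{x} + \frac{4 x \cos{\left(t \right)}}{3} - \frac{2 x}{3} + 6 e^{2 t} e^{2 x} - 2 e^{t} e^{x} \cos{\left(t \right)} + 8 e^{t} e^{x} + 2 \cos{\left(t \right)} - \frac{2}{3}.
Matching coefficients of the independent functions:
  [constant term, x]:  \frac{2 A}{3} = - \frac{2}{3}
  [x^{3}]:  \frac{4 A^{2}}{3} = \frac{4}{3}
  [x \cos{\left(t \right)}]:  \frac{4 A C}{3} = \frac{4}{3}
  [e^{t} e^{x}]:  \frac{8 B}{3} = 8
  [e^{2 t} e^{2 x}]:  \frac{2 B^{2}}{3} = 6
  [x e^{t} e^{x}]:  \frac{4 A B}{3} = -4
  [x^{2} e^{t} e^{x}]:  \frac{2 A B}{3} = -2
  [e^{t} e^{x} \cos{\left(t \right)}]:  \frac{2 B C}{3} = -2
  [\cos{\left(t \right)}]:  - 2 C = 2
Solving: A = -1, B = 3, C = -1.
Check against the point condition:
  u(0, 0) = 2  ⟹  B + C = 2  ✓
Hence u(x, t) = - x^{2} + 3 e^{t + x} - \cos{\left(t \right)}.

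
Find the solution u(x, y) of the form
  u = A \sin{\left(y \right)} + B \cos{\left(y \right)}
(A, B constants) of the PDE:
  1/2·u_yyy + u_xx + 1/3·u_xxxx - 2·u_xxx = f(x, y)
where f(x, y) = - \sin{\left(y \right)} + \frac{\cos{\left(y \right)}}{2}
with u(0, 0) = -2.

Substitute the ansatz u = A \sin{\left(y \right)} + B \cos{\left(y \right)} into the left-hand side.
Derivatives of the ansatz:
  u_yyy = - A \cos{\left(y \right)} + B \sin{\left(y \right)}
  u_xx = 0
  u_xxxx = 0
  u_xxx = 0
Term by term:
  1/2·u_yyy = - \frac{A \cos{\left(y \right)}}{2} + \frac{B \sin{\left(y \right)}}{2}
  u_xx = 0
  1/3·u_xxxx = 0
  -2·u_xxx = 0
So the left-hand side equals
  - \frac{A \cos{\left(y \right)}}{2} + \frac{B \sin{\left(y \right)}}{2}
This must equal f(x, y) = - \sin{\left(y \right)} + \frac{\cos{\left(y \right)}}{2} identically.
Matching coefficients of the independent functions:
  [\sin{\left(y \right)}]:  \frac{B}{2} = -1
  [\cos{\left(y \right)}]:  - \frac{A}{2} = \frac{1}{2}
Solving: A = -1, B = -2.
Check against the point condition:
  u(0, 0) = -2  ⟹  B = -2  ✓
Hence u(x, y) = - \sin{\left(y \right)} - 2 \cos{\left(y \right)}.

Answer: u(x, y) = - \sin{\left(y \right)} - 2 \cos{\left(y \right)}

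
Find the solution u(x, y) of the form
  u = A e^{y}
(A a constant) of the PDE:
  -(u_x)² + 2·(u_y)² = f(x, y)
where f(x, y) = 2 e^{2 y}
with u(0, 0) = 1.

Substitute the ansatz u = A e^{y} into the left-hand side.
Derivatives of the ansatz:
  u_x = 0
  u_y = A e^{y}
Term by term:
  -(u_x)² = 0
  2·(u_y)² = 2 A^{2} e^{2 y}
So the left-hand side equals
  2 A^{2} e^{2 y}
This must equal f(x, y) = 2 e^{2 y} identically.
Matching coefficients of the independent functions:
  [e^{2 y}]:  2 A^{2} = 2
These equations allow (A) = (-1) or (1).
Impose the point condition(s):
  u(0, 0) = 1  ⟹  A = 1
Only A = 1 satisfies everything.
Hence u(x, y) = e^{y}.

Answer: u(x, y) = e^{y}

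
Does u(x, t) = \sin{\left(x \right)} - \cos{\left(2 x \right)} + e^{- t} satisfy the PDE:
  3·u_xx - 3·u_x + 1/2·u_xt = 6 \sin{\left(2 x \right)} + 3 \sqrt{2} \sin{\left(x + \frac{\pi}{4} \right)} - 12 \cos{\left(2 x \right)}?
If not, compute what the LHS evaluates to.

Evaluate each term of the left-hand side for u = \sin{\left(x \right)} - \cos{\left(2 x \right)} + e^{- t}.
Derivatives:
  u_xx = - \sin{\left(x \right)} + 4 \cos{\left(2 x \right)}
  u_x = 2 \sin{\left(2 x \right)} + \cos{\left(x \right)}
  u_xt = 0
Terms:
  3·u_xx = - 3 \sin{\left(x \right)} + 12 \cos{\left(2 x \right)}
  -3·u_x = - 3 \left(4 \sin{\left(x \right)} + 1\right) \cos{\left(x \right)}
  1/2·u_xt = 0
Sum: LHS = - 6 \sin{\left(2 x \right)} - 3 \sqrt{2} \sin{\left(x + \frac{\pi}{4} \right)} + 12 \cos{\left(2 x \right)}
Given right-hand side: 6 \sin{\left(2 x \right)} + 3 \sqrt{2} \sin{\left(x + \frac{\pi}{4} \right)} - 12 \cos{\left(2 x \right)}. Difference LHS − RHS = - 12 \sin{\left(2 x \right)} - 6 \sqrt{2} \sin{\left(x + \frac{\pi}{4} \right)} + 24 \cos{\left(2 x \right)} ≠ 0, so u is not a solution.

Answer: No, the LHS evaluates to - 6 \sin{\left(2 x \right)} - 3 \sqrt{2} \sin{\left(x + \frac{\pi}{4} \right)} + 12 \cos{\left(2 x \right)}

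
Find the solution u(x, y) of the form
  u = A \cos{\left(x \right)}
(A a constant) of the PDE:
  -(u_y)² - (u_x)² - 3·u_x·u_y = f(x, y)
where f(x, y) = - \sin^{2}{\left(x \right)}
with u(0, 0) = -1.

Substitute the ansatz u = A \cos{\left(x \right)} into the left-hand side.
Derivatives of the ansatz:
  u_y = 0
  u_x = - A \sin{\left(x \right)}
Term by term:
  -(u_y)² = 0
  -(u_x)² = - A^{2} \sin^{2}{\left(x \right)}
  -3·u_x·u_y = 0
So the left-hand side equals
  - A^{2} \sin^{2}{\left(x \right)}
This must equal f(x, y) = - \sin^{2}{\left(x \right)} identically.
Matching coefficients of the independent functions:
  [\sin^{2}{\left(x \right)}]:  - A^{2} = -1
These equations allow (A) = (-1) or (1).
Impose the point condition(s):
  u(0, 0) = -1  ⟹  A = -1
Only A = -1 satisfies everything.
Hence u(x, y) = - \cos{\left(x \right)}.

Answer: u(x, y) = - \cos{\left(x \right)}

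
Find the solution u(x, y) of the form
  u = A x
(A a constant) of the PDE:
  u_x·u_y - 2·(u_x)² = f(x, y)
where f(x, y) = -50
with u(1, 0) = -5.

Substitute the ansatz u = A x into the left-hand side.
Derivatives of the ansatz:
  u_x = A
  u_y = 0
Term by term:
  u_x·u_y = 0
  -2·(u_x)² = - 2 A^{2}
So the left-hand side equals
  - 2 A^{2}
This must equal f(x, y) = -50 identically.
Matching coefficients of the independent functions:
  [constant term]:  - 2 A^{2} = -50
These equations allow (A) = (-5) or (5).
Impose the point condition(s):
  u(1, 0) = -5  ⟹  A = -5
Only A = -5 satisfies everything.
Hence u(x, y) = - 5 x.

Answer: u(x, y) = - 5 x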